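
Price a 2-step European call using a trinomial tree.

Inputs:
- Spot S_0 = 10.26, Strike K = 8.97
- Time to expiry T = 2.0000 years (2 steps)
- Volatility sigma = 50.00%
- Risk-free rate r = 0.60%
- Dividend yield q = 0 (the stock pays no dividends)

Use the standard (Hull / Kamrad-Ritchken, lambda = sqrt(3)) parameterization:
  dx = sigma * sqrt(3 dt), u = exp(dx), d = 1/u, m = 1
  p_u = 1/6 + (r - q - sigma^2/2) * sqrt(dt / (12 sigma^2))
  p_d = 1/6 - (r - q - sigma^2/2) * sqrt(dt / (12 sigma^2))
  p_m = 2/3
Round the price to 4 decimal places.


dt = T/N = 1.000000; dx = sigma*sqrt(3*dt) = 0.866025
u = exp(dx) = 2.377443; d = 1/u = 0.420620
p_u = 0.097962, p_m = 0.666667, p_d = 0.235371
Discount per step: exp(-r*dt) = 0.994018
Stock lattice S(k, j) with j the centered position index:
  k=0: S(0,+0) = 10.2600
  k=1: S(1,-1) = 4.3156; S(1,+0) = 10.2600; S(1,+1) = 24.3926
  k=2: S(2,-2) = 1.8152; S(2,-1) = 4.3156; S(2,+0) = 10.2600; S(2,+1) = 24.3926; S(2,+2) = 57.9919
Terminal payoffs V(N, j) = max(S_T - K, 0):
  V(2,-2) = 0.000000; V(2,-1) = 0.000000; V(2,+0) = 1.290000; V(2,+1) = 15.422562; V(2,+2) = 49.021917
Backward induction: V(k, j) = exp(-r*dt) * [p_u * V(k+1, j+1) + p_m * V(k+1, j) + p_d * V(k+1, j-1)]
  V(1,-1) = exp(-r*dt) * [p_u*1.290000 + p_m*0.000000 + p_d*0.000000] = 0.125615
  V(1,+0) = exp(-r*dt) * [p_u*15.422562 + p_m*1.290000 + p_d*0.000000] = 2.356642
  V(1,+1) = exp(-r*dt) * [p_u*49.021917 + p_m*15.422562 + p_d*1.290000] = 15.295572
  V(0,+0) = exp(-r*dt) * [p_u*15.295572 + p_m*2.356642 + p_d*0.125615] = 3.080507

Answer: Price = V(0,0) = 3.0805


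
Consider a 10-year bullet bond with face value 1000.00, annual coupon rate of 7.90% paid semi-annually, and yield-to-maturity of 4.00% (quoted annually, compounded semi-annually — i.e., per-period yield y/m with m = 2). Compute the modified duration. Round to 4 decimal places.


Answer: Modified duration = 7.3657

Derivation:
Coupon per period c = face * coupon_rate / m = 39.500000
Periods per year m = 2; per-period yield y/m = 0.020000
Number of cashflows N = 20
Cashflows (t years, CF_t, discount factor 1/(1+y/m)^(m*t), PV):
  t = 0.5000: CF_t = 39.500000, DF = 0.980392, PV = 38.725490
  t = 1.0000: CF_t = 39.500000, DF = 0.961169, PV = 37.966167
  t = 1.5000: CF_t = 39.500000, DF = 0.942322, PV = 37.221732
  t = 2.0000: CF_t = 39.500000, DF = 0.923845, PV = 36.491894
  t = 2.5000: CF_t = 39.500000, DF = 0.905731, PV = 35.776367
  t = 3.0000: CF_t = 39.500000, DF = 0.887971, PV = 35.074870
  t = 3.5000: CF_t = 39.500000, DF = 0.870560, PV = 34.387127
  t = 4.0000: CF_t = 39.500000, DF = 0.853490, PV = 33.712870
  t = 4.5000: CF_t = 39.500000, DF = 0.836755, PV = 33.051833
  t = 5.0000: CF_t = 39.500000, DF = 0.820348, PV = 32.403758
  t = 5.5000: CF_t = 39.500000, DF = 0.804263, PV = 31.768390
  t = 6.0000: CF_t = 39.500000, DF = 0.788493, PV = 31.145480
  t = 6.5000: CF_t = 39.500000, DF = 0.773033, PV = 30.534785
  t = 7.0000: CF_t = 39.500000, DF = 0.757875, PV = 29.936063
  t = 7.5000: CF_t = 39.500000, DF = 0.743015, PV = 29.349082
  t = 8.0000: CF_t = 39.500000, DF = 0.728446, PV = 28.773610
  t = 8.5000: CF_t = 39.500000, DF = 0.714163, PV = 28.209421
  t = 9.0000: CF_t = 39.500000, DF = 0.700159, PV = 27.656295
  t = 9.5000: CF_t = 39.500000, DF = 0.686431, PV = 27.114015
  t = 10.0000: CF_t = 1039.500000, DF = 0.672971, PV = 699.553701
Price P = sum_t PV_t = 1318.852950
First compute Macaulay numerator sum_t t * PV_t:
  t * PV_t at t = 0.5000: 19.362745
  t * PV_t at t = 1.0000: 37.966167
  t * PV_t at t = 1.5000: 55.832598
  t * PV_t at t = 2.0000: 72.983789
  t * PV_t at t = 2.5000: 89.440917
  t * PV_t at t = 3.0000: 105.224609
  t * PV_t at t = 3.5000: 120.354945
  t * PV_t at t = 4.0000: 134.851479
  t * PV_t at t = 4.5000: 148.733249
  t * PV_t at t = 5.0000: 162.018789
  t * PV_t at t = 5.5000: 174.726145
  t * PV_t at t = 6.0000: 186.872883
  t * PV_t at t = 6.5000: 198.476101
  t * PV_t at t = 7.0000: 209.552444
  t * PV_t at t = 7.5000: 220.118114
  t * PV_t at t = 8.0000: 230.188877
  t * PV_t at t = 8.5000: 239.780080
  t * PV_t at t = 9.0000: 248.906658
  t * PV_t at t = 9.5000: 257.583143
  t * PV_t at t = 10.0000: 6995.537008
Macaulay duration D = 9908.510739 / 1318.852950 = 7.512976
Modified duration = D / (1 + y/m) = 7.512976 / (1 + 0.020000) = 7.365663


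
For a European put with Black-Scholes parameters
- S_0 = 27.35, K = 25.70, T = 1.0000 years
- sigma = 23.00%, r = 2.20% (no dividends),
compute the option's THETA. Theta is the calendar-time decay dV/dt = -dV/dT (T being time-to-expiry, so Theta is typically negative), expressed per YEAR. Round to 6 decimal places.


Answer: Theta = -0.895897

Derivation:
d1 = 0.4811979868; d2 = 0.2511979868
phi(d1) = 0.3553278891; exp(-qT) = 1.0000000000; exp(-rT) = 0.9782402351
Theta = -S*exp(-qT)*phi(d1)*sigma/(2*sqrt(T)) + r*K*exp(-rT)*N(-d2) - q*S*exp(-qT)*N(-d1)
N(-d1) = 0.3151878958; N(-d2) = 0.4008305205; sqrt(T) = 1.0000000000
Term 1 = -27.3500 * 1.0000000000 * 0.3553278891 * 0.2300 / (2 * 1.0000000000) = -1.1175950432
Term 2 = 0.0220 * 25.7000 * 0.9782402351 * 0.4008305205 = 0.2216981700
Term 3 = 0 (no dividend yield, q = 0)
Theta = -1.1175950432 + (0.2216981700) + (0.0000000000) = -0.895897


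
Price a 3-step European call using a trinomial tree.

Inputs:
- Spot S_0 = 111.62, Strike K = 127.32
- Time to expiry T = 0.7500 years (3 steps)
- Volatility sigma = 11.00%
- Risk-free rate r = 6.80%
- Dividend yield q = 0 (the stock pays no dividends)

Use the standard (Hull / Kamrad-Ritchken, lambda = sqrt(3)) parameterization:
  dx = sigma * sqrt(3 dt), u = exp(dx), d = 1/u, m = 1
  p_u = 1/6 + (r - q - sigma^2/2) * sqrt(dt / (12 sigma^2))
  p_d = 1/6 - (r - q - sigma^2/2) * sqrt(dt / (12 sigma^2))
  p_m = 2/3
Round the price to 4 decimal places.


dt = T/N = 0.250000; dx = sigma*sqrt(3*dt) = 0.095263
u = exp(dx) = 1.099948; d = 1/u = 0.909134
p_u = 0.247955, p_m = 0.666667, p_d = 0.085378
Discount per step: exp(-r*dt) = 0.983144
Stock lattice S(k, j) with j the centered position index:
  k=0: S(0,+0) = 111.6200
  k=1: S(1,-1) = 101.4775; S(1,+0) = 111.6200; S(1,+1) = 122.7762
  k=2: S(2,-2) = 92.2567; S(2,-1) = 101.4775; S(2,+0) = 111.6200; S(2,+1) = 122.7762; S(2,+2) = 135.0474
  k=3: S(3,-3) = 83.8737; S(3,-2) = 92.2567; S(3,-1) = 101.4775; S(3,+0) = 111.6200; S(3,+1) = 122.7762; S(3,+2) = 135.0474; S(3,+3) = 148.5451
Terminal payoffs V(N, j) = max(S_T - K, 0):
  V(3,-3) = 0.000000; V(3,-2) = 0.000000; V(3,-1) = 0.000000; V(3,+0) = 0.000000; V(3,+1) = 0.000000; V(3,+2) = 7.727401; V(3,+3) = 21.225102
Backward induction: V(k, j) = exp(-r*dt) * [p_u * V(k+1, j+1) + p_m * V(k+1, j) + p_d * V(k+1, j-1)]
  V(2,-2) = exp(-r*dt) * [p_u*0.000000 + p_m*0.000000 + p_d*0.000000] = 0.000000
  V(2,-1) = exp(-r*dt) * [p_u*0.000000 + p_m*0.000000 + p_d*0.000000] = 0.000000
  V(2,+0) = exp(-r*dt) * [p_u*0.000000 + p_m*0.000000 + p_d*0.000000] = 0.000000
  V(2,+1) = exp(-r*dt) * [p_u*7.727401 + p_m*0.000000 + p_d*0.000000] = 1.883750
  V(2,+2) = exp(-r*dt) * [p_u*21.225102 + p_m*7.727401 + p_d*0.000000] = 10.238920
  V(1,-1) = exp(-r*dt) * [p_u*0.000000 + p_m*0.000000 + p_d*0.000000] = 0.000000
  V(1,+0) = exp(-r*dt) * [p_u*1.883750 + p_m*0.000000 + p_d*0.000000] = 0.459212
  V(1,+1) = exp(-r*dt) * [p_u*10.238920 + p_m*1.883750 + p_d*0.000000] = 3.730661
  V(0,+0) = exp(-r*dt) * [p_u*3.730661 + p_m*0.459212 + p_d*0.000000] = 1.210424

Answer: Price = V(0,0) = 1.2104


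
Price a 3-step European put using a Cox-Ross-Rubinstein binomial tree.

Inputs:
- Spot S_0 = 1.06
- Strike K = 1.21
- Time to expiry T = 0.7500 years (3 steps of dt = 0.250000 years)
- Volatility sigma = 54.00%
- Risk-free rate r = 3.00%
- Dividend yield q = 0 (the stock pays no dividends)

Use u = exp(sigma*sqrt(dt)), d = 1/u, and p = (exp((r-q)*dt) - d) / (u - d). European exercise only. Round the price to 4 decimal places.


dt = T/N = 0.250000
u = exp(sigma*sqrt(dt)) = 1.309964; d = 1/u = 0.763379
p = (exp((r-q)*dt) - d) / (u - d) = 0.446680
Discount per step: exp(-r*dt) = 0.992528
Stock lattice S(k, i) with i counting down-moves:
  k=0: S(0,0) = 1.0600
  k=1: S(1,0) = 1.3886; S(1,1) = 0.8092
  k=2: S(2,0) = 1.8190; S(2,1) = 1.0600; S(2,2) = 0.6177
  k=3: S(3,0) = 2.3828; S(3,1) = 1.3886; S(3,2) = 0.8092; S(3,3) = 0.4715
Terminal payoffs V(N, i) = max(K - S_T, 0):
  V(3,0) = 0.000000; V(3,1) = 0.000000; V(3,2) = 0.400818; V(3,3) = 0.738450
Backward induction: V(k, i) = exp(-r*dt) * [p * V(k+1, i) + (1-p) * V(k+1, i+1)].
  V(2,0) = exp(-r*dt) * [p*0.000000 + (1-p)*0.000000] = 0.000000
  V(2,1) = exp(-r*dt) * [p*0.000000 + (1-p)*0.400818] = 0.220123
  V(2,2) = exp(-r*dt) * [p*0.400818 + (1-p)*0.738450] = 0.583246
  V(1,0) = exp(-r*dt) * [p*0.000000 + (1-p)*0.220123] = 0.120888
  V(1,1) = exp(-r*dt) * [p*0.220123 + (1-p)*0.583246] = 0.417900
  V(0,0) = exp(-r*dt) * [p*0.120888 + (1-p)*0.417900] = 0.283100

Answer: Price = V(0,0) = 0.2831


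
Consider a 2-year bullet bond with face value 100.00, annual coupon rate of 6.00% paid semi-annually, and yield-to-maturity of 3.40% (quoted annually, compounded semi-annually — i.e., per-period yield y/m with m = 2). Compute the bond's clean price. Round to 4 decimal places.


Answer: Price = 104.9863

Derivation:
Coupon per period c = face * coupon_rate / m = 3.000000
Periods per year m = 2; per-period yield y/m = 0.017000
Number of cashflows N = 4
Cashflows (t years, CF_t, discount factor 1/(1+y/m)^(m*t), PV):
  t = 0.5000: CF_t = 3.000000, DF = 0.983284, PV = 2.949853
  t = 1.0000: CF_t = 3.000000, DF = 0.966848, PV = 2.900543
  t = 1.5000: CF_t = 3.000000, DF = 0.950686, PV = 2.852058
  t = 2.0000: CF_t = 103.000000, DF = 0.934795, PV = 96.283842
Price P = sum_t PV_t = 104.986296


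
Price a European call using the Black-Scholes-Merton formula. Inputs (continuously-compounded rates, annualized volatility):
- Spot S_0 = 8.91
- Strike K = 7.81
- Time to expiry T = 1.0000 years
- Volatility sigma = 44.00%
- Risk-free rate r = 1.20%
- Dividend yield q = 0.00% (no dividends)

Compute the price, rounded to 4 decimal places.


d1 = (ln(S/K) + (r - q + 0.5*sigma^2) * T) / (sigma * sqrt(T)) = 0.54674836
d2 = d1 - sigma * sqrt(T) = 0.10674836
exp(-rT) = 0.98807171; exp(-qT) = 1.00000000
C = S_0 * exp(-qT) * N(d1) - K * exp(-rT) * N(d2)
N(d1) = 0.70772419; N(d2) = 0.54250569
C = 8.9100 * 1.00000000 * 0.70772419 - 7.8100 * 0.98807171 * 0.54250569 = 2.1194

Answer: Price = 2.1194


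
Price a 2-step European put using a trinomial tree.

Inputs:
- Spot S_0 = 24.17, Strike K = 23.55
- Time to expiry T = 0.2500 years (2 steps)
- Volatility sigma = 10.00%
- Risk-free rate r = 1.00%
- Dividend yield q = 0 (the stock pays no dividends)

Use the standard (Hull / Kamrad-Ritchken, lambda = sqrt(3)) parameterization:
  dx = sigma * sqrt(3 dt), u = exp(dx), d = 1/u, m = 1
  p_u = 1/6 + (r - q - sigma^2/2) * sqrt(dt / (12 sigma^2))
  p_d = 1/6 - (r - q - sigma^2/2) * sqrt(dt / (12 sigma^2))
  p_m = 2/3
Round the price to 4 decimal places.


Answer: Price = V(0,0) = 0.2317

Derivation:
dt = T/N = 0.125000; dx = sigma*sqrt(3*dt) = 0.061237
u = exp(dx) = 1.063151; d = 1/u = 0.940600
p_u = 0.171770, p_m = 0.666667, p_d = 0.161564
Discount per step: exp(-r*dt) = 0.998751
Stock lattice S(k, j) with j the centered position index:
  k=0: S(0,+0) = 24.1700
  k=1: S(1,-1) = 22.7343; S(1,+0) = 24.1700; S(1,+1) = 25.6964
  k=2: S(2,-2) = 21.3839; S(2,-1) = 22.7343; S(2,+0) = 24.1700; S(2,+1) = 25.6964; S(2,+2) = 27.3191
Terminal payoffs V(N, j) = max(K - S_T, 0):
  V(2,-2) = 2.166113; V(2,-1) = 0.815697; V(2,+0) = 0.000000; V(2,+1) = 0.000000; V(2,+2) = 0.000000
Backward induction: V(k, j) = exp(-r*dt) * [p_u * V(k+1, j+1) + p_m * V(k+1, j) + p_d * V(k+1, j-1)]
  V(1,-1) = exp(-r*dt) * [p_u*0.000000 + p_m*0.815697 + p_d*2.166113] = 0.892646
  V(1,+0) = exp(-r*dt) * [p_u*0.000000 + p_m*0.000000 + p_d*0.815697] = 0.131622
  V(1,+1) = exp(-r*dt) * [p_u*0.000000 + p_m*0.000000 + p_d*0.000000] = 0.000000
  V(0,+0) = exp(-r*dt) * [p_u*0.000000 + p_m*0.131622 + p_d*0.892646] = 0.231677


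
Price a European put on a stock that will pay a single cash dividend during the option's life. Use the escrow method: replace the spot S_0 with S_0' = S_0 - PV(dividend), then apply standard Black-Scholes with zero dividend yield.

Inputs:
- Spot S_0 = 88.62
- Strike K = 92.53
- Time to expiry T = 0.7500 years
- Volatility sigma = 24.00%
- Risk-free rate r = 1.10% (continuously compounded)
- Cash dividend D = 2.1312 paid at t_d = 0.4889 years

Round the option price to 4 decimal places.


PV(D) = D * exp(-r * t_d) = 2.1312 * 0.99463654 = 2.11976938
S_0' = S_0 - PV(D) = 88.6200 - 2.11976938 = 86.50023062
d1 = (ln(S_0'/K) + (r + sigma^2/2)*T) / (sigma*sqrt(T)) = -0.18059438
d2 = d1 - sigma*sqrt(T) = -0.38844047
exp(-rT) = 0.99178394
N(-d1) = 0.57165701; N(-d2) = 0.65115495
P = K * exp(-rT) * N(-d2) - S_0' * N(-d1) = 92.5300 * 0.99178394 * 0.65115495 - 86.50023062 * 0.57165701 = 10.3079

Answer: Price = 10.3079


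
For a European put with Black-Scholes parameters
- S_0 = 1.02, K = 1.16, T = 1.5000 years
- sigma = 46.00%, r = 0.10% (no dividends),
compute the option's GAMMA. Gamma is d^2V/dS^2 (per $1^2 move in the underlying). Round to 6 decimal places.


Answer: Gamma = 0.693145

Derivation:
d1 = 0.0560589196; d2 = -0.5073237212
phi(d1) = 0.3983159141; exp(-qT) = 1.0000000000; exp(-rT) = 0.9985011244
Gamma = exp(-qT) * phi(d1) / (S * sigma * sqrt(T)) = 1.0000000000 * 0.3983159141 / (1.0200 * 0.4600 * 1.2247448714) = 0.693145


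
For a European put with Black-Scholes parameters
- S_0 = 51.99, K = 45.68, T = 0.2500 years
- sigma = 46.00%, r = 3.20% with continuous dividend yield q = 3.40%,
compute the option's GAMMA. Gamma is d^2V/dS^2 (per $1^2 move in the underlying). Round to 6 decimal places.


Answer: Gamma = 0.026334

Derivation:
d1 = 0.6753949002; d2 = 0.4453949002
phi(d1) = 0.3175824946; exp(-qT) = 0.9915360229; exp(-rT) = 0.9920319148
Gamma = exp(-qT) * phi(d1) / (S * sigma * sqrt(T)) = 0.9915360229 * 0.3175824946 / (51.9900 * 0.4600 * 0.5000000000) = 0.026334


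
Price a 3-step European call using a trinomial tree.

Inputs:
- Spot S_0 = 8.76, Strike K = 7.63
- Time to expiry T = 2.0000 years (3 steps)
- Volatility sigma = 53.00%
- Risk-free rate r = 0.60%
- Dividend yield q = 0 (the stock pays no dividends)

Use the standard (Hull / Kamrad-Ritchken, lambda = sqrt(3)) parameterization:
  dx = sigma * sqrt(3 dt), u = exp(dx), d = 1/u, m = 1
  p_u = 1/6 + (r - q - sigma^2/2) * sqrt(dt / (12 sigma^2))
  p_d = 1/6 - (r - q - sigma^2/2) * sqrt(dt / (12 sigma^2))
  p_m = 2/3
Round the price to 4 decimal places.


Answer: Price = V(0,0) = 2.8621

Derivation:
dt = T/N = 0.666667; dx = sigma*sqrt(3*dt) = 0.749533
u = exp(dx) = 2.116012; d = 1/u = 0.472587
p_u = 0.106874, p_m = 0.666667, p_d = 0.226459
Discount per step: exp(-r*dt) = 0.996008
Stock lattice S(k, j) with j the centered position index:
  k=0: S(0,+0) = 8.7600
  k=1: S(1,-1) = 4.1399; S(1,+0) = 8.7600; S(1,+1) = 18.5363
  k=2: S(2,-2) = 1.9564; S(2,-1) = 4.1399; S(2,+0) = 8.7600; S(2,+1) = 18.5363; S(2,+2) = 39.2230
  k=3: S(3,-3) = 0.9246; S(3,-2) = 1.9564; S(3,-1) = 4.1399; S(3,+0) = 8.7600; S(3,+1) = 18.5363; S(3,+2) = 39.2230; S(3,+3) = 82.9963
Terminal payoffs V(N, j) = max(S_T - K, 0):
  V(3,-3) = 0.000000; V(3,-2) = 0.000000; V(3,-1) = 0.000000; V(3,+0) = 1.130000; V(3,+1) = 10.906265; V(3,+2) = 31.592960; V(3,+3) = 75.366254
Backward induction: V(k, j) = exp(-r*dt) * [p_u * V(k+1, j+1) + p_m * V(k+1, j) + p_d * V(k+1, j-1)]
  V(2,-2) = exp(-r*dt) * [p_u*0.000000 + p_m*0.000000 + p_d*0.000000] = 0.000000
  V(2,-1) = exp(-r*dt) * [p_u*1.130000 + p_m*0.000000 + p_d*0.000000] = 0.120285
  V(2,+0) = exp(-r*dt) * [p_u*10.906265 + p_m*1.130000 + p_d*0.000000] = 1.911268
  V(2,+1) = exp(-r*dt) * [p_u*31.592960 + p_m*10.906265 + p_d*1.130000] = 10.859680
  V(2,+2) = exp(-r*dt) * [p_u*75.366254 + p_m*31.592960 + p_d*10.906265] = 31.460391
  V(1,-1) = exp(-r*dt) * [p_u*1.911268 + p_m*0.120285 + p_d*0.000000] = 0.283319
  V(1,+0) = exp(-r*dt) * [p_u*10.859680 + p_m*1.911268 + p_d*0.120285] = 2.452206
  V(1,+1) = exp(-r*dt) * [p_u*31.460391 + p_m*10.859680 + p_d*1.911268] = 10.990854
  V(0,+0) = exp(-r*dt) * [p_u*10.990854 + p_m*2.452206 + p_d*0.283319] = 2.862128


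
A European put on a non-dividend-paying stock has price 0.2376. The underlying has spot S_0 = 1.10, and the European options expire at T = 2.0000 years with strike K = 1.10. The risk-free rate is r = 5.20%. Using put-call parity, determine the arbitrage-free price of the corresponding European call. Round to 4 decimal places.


Put-call parity: C - P = S_0 * exp(-qT) - K * exp(-rT).
S_0 * exp(-qT) = 1.1000 * 1.00000000 = 1.10000000
K * exp(-rT) = 1.1000 * 0.90122530 = 0.99134783
C = P + S*exp(-qT) - K*exp(-rT)
C = 0.2376 + 1.10000000 - 0.99134783 = 0.3463

Answer: Call price = 0.3463


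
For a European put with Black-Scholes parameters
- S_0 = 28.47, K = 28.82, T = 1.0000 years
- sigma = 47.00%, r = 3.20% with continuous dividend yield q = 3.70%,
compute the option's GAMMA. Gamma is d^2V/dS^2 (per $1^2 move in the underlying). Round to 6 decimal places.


d1 = 0.1983644909; d2 = -0.2716355091
phi(d1) = 0.3911701025; exp(-qT) = 0.9636761353; exp(-rT) = 0.9685065821
Gamma = exp(-qT) * phi(d1) / (S * sigma * sqrt(T)) = 0.9636761353 * 0.3911701025 / (28.4700 * 0.4700 * 1.0000000000) = 0.028172

Answer: Gamma = 0.028172


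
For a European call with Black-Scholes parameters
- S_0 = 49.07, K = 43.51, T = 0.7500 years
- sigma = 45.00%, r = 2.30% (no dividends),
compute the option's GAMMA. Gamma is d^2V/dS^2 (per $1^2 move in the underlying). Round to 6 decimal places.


d1 = 0.5476989793; d2 = 0.1579875476
phi(d1) = 0.3433772372; exp(-qT) = 1.0000000000; exp(-rT) = 0.9828979294
Gamma = exp(-qT) * phi(d1) / (S * sigma * sqrt(T)) = 1.0000000000 * 0.3433772372 / (49.0700 * 0.4500 * 0.8660254038) = 0.017956

Answer: Gamma = 0.017956


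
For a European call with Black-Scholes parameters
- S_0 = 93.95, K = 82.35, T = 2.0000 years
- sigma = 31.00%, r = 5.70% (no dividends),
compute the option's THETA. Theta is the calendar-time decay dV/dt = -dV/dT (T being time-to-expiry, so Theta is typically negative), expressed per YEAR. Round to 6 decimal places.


Answer: Theta = -5.684561

Derivation:
d1 = 0.7798344683; d2 = 0.3414282639
phi(d1) = 0.2943430273; exp(-qT) = 1.0000000000; exp(-rT) = 0.8922579559
Theta = -S*exp(-qT)*phi(d1)*sigma/(2*sqrt(T)) - r*K*exp(-rT)*N(d2) + q*S*exp(-qT)*N(d1)
N(d1) = 0.7822558424; N(d2) = 0.6336093997; sqrt(T) = 1.4142135624
Term 1 = -93.9500 * 1.0000000000 * 0.2943430273 * 0.3100 / (2 * 1.4142135624) = -3.0308694975
Term 2 = -0.0570 * 82.3500 * 0.8922579559 * 0.6336093997 = -2.6536919054
Term 3 = 0 (no dividend yield, q = 0)
Theta = -3.0308694975 + (-2.6536919054) + (0.0000000000) = -5.684561


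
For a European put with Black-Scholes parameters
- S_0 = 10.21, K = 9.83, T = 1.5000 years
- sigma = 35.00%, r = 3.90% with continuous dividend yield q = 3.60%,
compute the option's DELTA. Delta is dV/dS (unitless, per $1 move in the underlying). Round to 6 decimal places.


Answer: Delta = -0.357203

Derivation:
d1 = 0.3133100292; d2 = -0.1153506757
phi(d1) = 0.3798343203; exp(-qT) = 0.9474321065; exp(-rT) = 0.9431782404
N(-d1) = 0.3770225656
Delta = -exp(-qT) * N(-d1) = -0.9474321065 * 0.3770225656 = -0.357203


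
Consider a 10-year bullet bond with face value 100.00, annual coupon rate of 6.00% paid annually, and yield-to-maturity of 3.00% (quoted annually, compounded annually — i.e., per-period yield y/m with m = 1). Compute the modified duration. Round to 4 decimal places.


Answer: Modified duration = 7.8319

Derivation:
Coupon per period c = face * coupon_rate / m = 6.000000
Periods per year m = 1; per-period yield y/m = 0.030000
Number of cashflows N = 10
Cashflows (t years, CF_t, discount factor 1/(1+y/m)^(m*t), PV):
  t = 1.0000: CF_t = 6.000000, DF = 0.970874, PV = 5.825243
  t = 2.0000: CF_t = 6.000000, DF = 0.942596, PV = 5.655575
  t = 3.0000: CF_t = 6.000000, DF = 0.915142, PV = 5.490850
  t = 4.0000: CF_t = 6.000000, DF = 0.888487, PV = 5.330922
  t = 5.0000: CF_t = 6.000000, DF = 0.862609, PV = 5.175653
  t = 6.0000: CF_t = 6.000000, DF = 0.837484, PV = 5.024906
  t = 7.0000: CF_t = 6.000000, DF = 0.813092, PV = 4.878549
  t = 8.0000: CF_t = 6.000000, DF = 0.789409, PV = 4.736455
  t = 9.0000: CF_t = 6.000000, DF = 0.766417, PV = 4.598500
  t = 10.0000: CF_t = 106.000000, DF = 0.744094, PV = 78.873955
Price P = sum_t PV_t = 125.590609
First compute Macaulay numerator sum_t t * PV_t:
  t * PV_t at t = 1.0000: 5.825243
  t * PV_t at t = 2.0000: 11.311151
  t * PV_t at t = 3.0000: 16.472550
  t * PV_t at t = 4.0000: 21.323689
  t * PV_t at t = 5.0000: 25.878264
  t * PV_t at t = 6.0000: 30.149433
  t * PV_t at t = 7.0000: 34.149843
  t * PV_t at t = 8.0000: 37.891643
  t * PV_t at t = 9.0000: 41.386504
  t * PV_t at t = 10.0000: 788.739550
Macaulay duration D = 1013.127869 / 125.590609 = 8.066908
Modified duration = D / (1 + y/m) = 8.066908 / (1 + 0.030000) = 7.831949


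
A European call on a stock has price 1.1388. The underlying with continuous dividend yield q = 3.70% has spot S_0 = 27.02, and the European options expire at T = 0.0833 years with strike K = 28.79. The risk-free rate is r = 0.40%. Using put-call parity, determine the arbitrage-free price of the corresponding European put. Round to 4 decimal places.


Answer: Put price = 2.9824

Derivation:
Put-call parity: C - P = S_0 * exp(-qT) - K * exp(-rT).
S_0 * exp(-qT) = 27.0200 * 0.99692264 = 26.93684986
K * exp(-rT) = 28.7900 * 0.99966686 = 28.78040877
P = C - S*exp(-qT) + K*exp(-rT)
P = 1.1388 - 26.93684986 + 28.78040877 = 2.9824


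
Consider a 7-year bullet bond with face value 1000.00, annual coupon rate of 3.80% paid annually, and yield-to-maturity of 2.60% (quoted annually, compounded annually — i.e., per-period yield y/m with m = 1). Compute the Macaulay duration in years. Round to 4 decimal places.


Answer: Macaulay duration = 6.3069 years

Derivation:
Coupon per period c = face * coupon_rate / m = 38.000000
Periods per year m = 1; per-period yield y/m = 0.026000
Number of cashflows N = 7
Cashflows (t years, CF_t, discount factor 1/(1+y/m)^(m*t), PV):
  t = 1.0000: CF_t = 38.000000, DF = 0.974659, PV = 37.037037
  t = 2.0000: CF_t = 38.000000, DF = 0.949960, PV = 36.098477
  t = 3.0000: CF_t = 38.000000, DF = 0.925887, PV = 35.183700
  t = 4.0000: CF_t = 38.000000, DF = 0.902424, PV = 34.292106
  t = 5.0000: CF_t = 38.000000, DF = 0.879555, PV = 33.423105
  t = 6.0000: CF_t = 38.000000, DF = 0.857266, PV = 32.576126
  t = 7.0000: CF_t = 1038.000000, DF = 0.835542, PV = 867.292974
Price P = sum_t PV_t = 1075.903524
Macaulay numerator sum_t t * PV_t:
  t * PV_t at t = 1.0000: 37.037037
  t * PV_t at t = 2.0000: 72.196953
  t * PV_t at t = 3.0000: 105.551101
  t * PV_t at t = 4.0000: 137.168423
  t * PV_t at t = 5.0000: 167.115525
  t * PV_t at t = 6.0000: 195.456754
  t * PV_t at t = 7.0000: 6071.050817
Macaulay duration D = (sum_t t * PV_t) / P = 6785.576610 / 1075.903524 = 6.306863


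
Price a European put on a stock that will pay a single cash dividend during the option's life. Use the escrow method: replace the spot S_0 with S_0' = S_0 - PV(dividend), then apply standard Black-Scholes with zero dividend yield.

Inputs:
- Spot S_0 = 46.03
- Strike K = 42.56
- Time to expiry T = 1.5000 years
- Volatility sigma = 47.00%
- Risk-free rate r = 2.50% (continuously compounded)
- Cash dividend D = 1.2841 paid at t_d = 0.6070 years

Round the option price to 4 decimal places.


PV(D) = D * exp(-r * t_d) = 1.2841 * 0.98493956 = 1.26476089
S_0' = S_0 - PV(D) = 46.0300 - 1.26476089 = 44.76523911
d1 = (ln(S_0'/K) + (r + sigma^2/2)*T) / (sigma*sqrt(T)) = 0.44072067
d2 = d1 - sigma*sqrt(T) = -0.13490942
exp(-rT) = 0.96319442
N(-d1) = 0.32970761; N(-d2) = 0.55365825
P = K * exp(-rT) * N(-d2) - S_0' * N(-d1) = 42.5600 * 0.96319442 * 0.55365825 - 44.76523911 * 0.32970761 = 7.9370

Answer: Price = 7.9370


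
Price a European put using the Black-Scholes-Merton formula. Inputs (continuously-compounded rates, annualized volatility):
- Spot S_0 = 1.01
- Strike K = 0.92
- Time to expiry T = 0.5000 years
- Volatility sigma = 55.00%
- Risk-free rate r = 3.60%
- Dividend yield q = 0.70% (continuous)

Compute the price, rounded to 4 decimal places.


Answer: Price = 0.1014

Derivation:
d1 = (ln(S/K) + (r - q + 0.5*sigma^2) * T) / (sigma * sqrt(T)) = 0.47172235
d2 = d1 - sigma * sqrt(T) = 0.08281362
exp(-rT) = 0.98216103; exp(-qT) = 0.99650612
P = K * exp(-rT) * N(-d2) - S_0 * exp(-qT) * N(-d1)
N(-d1) = 0.31856249; N(-d2) = 0.46699987
P = 0.9200 * 0.98216103 * 0.46699987 - 1.0100 * 0.99650612 * 0.31856249 = 0.1014


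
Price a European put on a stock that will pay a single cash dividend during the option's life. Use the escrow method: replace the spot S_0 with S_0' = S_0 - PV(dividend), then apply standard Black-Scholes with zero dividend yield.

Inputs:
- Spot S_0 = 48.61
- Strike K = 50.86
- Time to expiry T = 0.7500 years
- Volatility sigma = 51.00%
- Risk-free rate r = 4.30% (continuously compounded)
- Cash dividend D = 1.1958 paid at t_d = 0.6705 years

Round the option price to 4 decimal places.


PV(D) = D * exp(-r * t_d) = 1.1958 * 0.97158016 = 1.16181556
S_0' = S_0 - PV(D) = 48.6100 - 1.16181556 = 47.44818444
d1 = (ln(S_0'/K) + (r + sigma^2/2)*T) / (sigma*sqrt(T)) = 0.13663730
d2 = d1 - sigma*sqrt(T) = -0.30503565
exp(-rT) = 0.96826449
N(-d1) = 0.44565874; N(-d2) = 0.61983050
P = K * exp(-rT) * N(-d2) - S_0' * N(-d1) = 50.8600 * 0.96826449 * 0.61983050 - 47.44818444 * 0.44565874 = 9.3784

Answer: Price = 9.3784


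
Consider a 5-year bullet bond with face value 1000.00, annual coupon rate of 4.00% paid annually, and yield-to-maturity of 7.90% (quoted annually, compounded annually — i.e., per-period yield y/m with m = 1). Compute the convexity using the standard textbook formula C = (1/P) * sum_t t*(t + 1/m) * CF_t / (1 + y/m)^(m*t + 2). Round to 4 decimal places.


Answer: Convexity = 22.9883

Derivation:
Coupon per period c = face * coupon_rate / m = 40.000000
Periods per year m = 1; per-period yield y/m = 0.079000
Number of cashflows N = 5
Cashflows (t years, CF_t, discount factor 1/(1+y/m)^(m*t), PV):
  t = 1.0000: CF_t = 40.000000, DF = 0.926784, PV = 37.071362
  t = 2.0000: CF_t = 40.000000, DF = 0.858929, PV = 34.357148
  t = 3.0000: CF_t = 40.000000, DF = 0.796041, PV = 31.841657
  t = 4.0000: CF_t = 40.000000, DF = 0.737758, PV = 29.510340
  t = 5.0000: CF_t = 1040.000000, DF = 0.683743, PV = 711.092529
Price P = sum_t PV_t = 843.873036
Convexity numerator sum_t t*(t + 1/m) * CF_t / (1+y/m)^(m*t + 2):
  t = 1.0000: term = 63.683314
  t = 2.0000: term = 177.062040
  t = 3.0000: term = 328.196552
  t = 4.0000: term = 506.945554
  t = 5.0000: term = 18323.333291
Convexity = (1/P) * sum = 19399.220750 / 843.873036 = 22.988317


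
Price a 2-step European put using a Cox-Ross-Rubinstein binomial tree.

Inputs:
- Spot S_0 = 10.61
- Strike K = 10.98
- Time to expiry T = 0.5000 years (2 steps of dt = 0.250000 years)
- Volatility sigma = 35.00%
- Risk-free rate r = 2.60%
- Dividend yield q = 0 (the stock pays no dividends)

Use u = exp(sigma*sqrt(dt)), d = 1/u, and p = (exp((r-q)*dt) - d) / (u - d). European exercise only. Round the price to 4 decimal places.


dt = T/N = 0.250000
u = exp(sigma*sqrt(dt)) = 1.191246; d = 1/u = 0.839457
p = (exp((r-q)*dt) - d) / (u - d) = 0.474898
Discount per step: exp(-r*dt) = 0.993521
Stock lattice S(k, i) with i counting down-moves:
  k=0: S(0,0) = 10.6100
  k=1: S(1,0) = 12.6391; S(1,1) = 8.9066
  k=2: S(2,0) = 15.0563; S(2,1) = 10.6100; S(2,2) = 7.4767
Terminal payoffs V(N, i) = max(K - S_T, 0):
  V(2,0) = 0.000000; V(2,1) = 0.370000; V(2,2) = 3.503259
Backward induction: V(k, i) = exp(-r*dt) * [p * V(k+1, i) + (1-p) * V(k+1, i+1)].
  V(1,0) = exp(-r*dt) * [p*0.000000 + (1-p)*0.370000] = 0.193029
  V(1,1) = exp(-r*dt) * [p*0.370000 + (1-p)*3.503259] = 2.002222
  V(0,0) = exp(-r*dt) * [p*0.193029 + (1-p)*2.002222] = 1.135633

Answer: Price = V(0,0) = 1.1356


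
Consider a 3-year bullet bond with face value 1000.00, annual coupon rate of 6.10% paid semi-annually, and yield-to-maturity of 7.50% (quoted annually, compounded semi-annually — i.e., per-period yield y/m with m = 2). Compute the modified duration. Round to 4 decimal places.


Answer: Modified duration = 2.6812

Derivation:
Coupon per period c = face * coupon_rate / m = 30.500000
Periods per year m = 2; per-period yield y/m = 0.037500
Number of cashflows N = 6
Cashflows (t years, CF_t, discount factor 1/(1+y/m)^(m*t), PV):
  t = 0.5000: CF_t = 30.500000, DF = 0.963855, PV = 29.397590
  t = 1.0000: CF_t = 30.500000, DF = 0.929017, PV = 28.335027
  t = 1.5000: CF_t = 30.500000, DF = 0.895438, PV = 27.310869
  t = 2.0000: CF_t = 30.500000, DF = 0.863073, PV = 26.323729
  t = 2.5000: CF_t = 30.500000, DF = 0.831878, PV = 25.372269
  t = 3.0000: CF_t = 1030.500000, DF = 0.801810, PV = 826.265013
Price P = sum_t PV_t = 963.004499
First compute Macaulay numerator sum_t t * PV_t:
  t * PV_t at t = 0.5000: 14.698795
  t * PV_t at t = 1.0000: 28.335027
  t * PV_t at t = 1.5000: 40.966304
  t * PV_t at t = 2.0000: 52.647459
  t * PV_t at t = 2.5000: 63.430673
  t * PV_t at t = 3.0000: 2478.795040
Macaulay duration D = 2678.873298 / 963.004499 = 2.781787
Modified duration = D / (1 + y/m) = 2.781787 / (1 + 0.037500) = 2.681240


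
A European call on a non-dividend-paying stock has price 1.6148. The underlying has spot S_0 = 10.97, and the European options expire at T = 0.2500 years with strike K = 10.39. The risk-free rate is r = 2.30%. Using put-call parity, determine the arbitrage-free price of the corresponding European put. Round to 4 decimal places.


Answer: Put price = 0.9752

Derivation:
Put-call parity: C - P = S_0 * exp(-qT) - K * exp(-rT).
S_0 * exp(-qT) = 10.9700 * 1.00000000 = 10.97000000
K * exp(-rT) = 10.3900 * 0.99426650 = 10.33042893
P = C - S*exp(-qT) + K*exp(-rT)
P = 1.6148 - 10.97000000 + 10.33042893 = 0.9752


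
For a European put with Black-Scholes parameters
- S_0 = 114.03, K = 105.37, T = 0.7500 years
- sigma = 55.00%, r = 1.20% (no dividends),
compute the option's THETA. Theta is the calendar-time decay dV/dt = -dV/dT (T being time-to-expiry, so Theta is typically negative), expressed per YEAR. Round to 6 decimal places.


Answer: Theta = -12.556666

Derivation:
d1 = 0.4228746538; d2 = -0.0534393183
phi(d1) = 0.3648204298; exp(-qT) = 1.0000000000; exp(-rT) = 0.9910403788
Theta = -S*exp(-qT)*phi(d1)*sigma/(2*sqrt(T)) + r*K*exp(-rT)*N(-d2) - q*S*exp(-qT)*N(-d1)
N(-d1) = 0.3361933582; N(-d2) = 0.5213090607; sqrt(T) = 0.8660254038
Term 1 = -114.0300 * 1.0000000000 * 0.3648204298 * 0.5500 / (2 * 0.8660254038) = -13.2099245502
Term 2 = 0.0120 * 105.3700 * 0.9910403788 * 0.5213090607 = 0.6532581687
Term 3 = 0 (no dividend yield, q = 0)
Theta = -13.2099245502 + (0.6532581687) + (0.0000000000) = -12.556666


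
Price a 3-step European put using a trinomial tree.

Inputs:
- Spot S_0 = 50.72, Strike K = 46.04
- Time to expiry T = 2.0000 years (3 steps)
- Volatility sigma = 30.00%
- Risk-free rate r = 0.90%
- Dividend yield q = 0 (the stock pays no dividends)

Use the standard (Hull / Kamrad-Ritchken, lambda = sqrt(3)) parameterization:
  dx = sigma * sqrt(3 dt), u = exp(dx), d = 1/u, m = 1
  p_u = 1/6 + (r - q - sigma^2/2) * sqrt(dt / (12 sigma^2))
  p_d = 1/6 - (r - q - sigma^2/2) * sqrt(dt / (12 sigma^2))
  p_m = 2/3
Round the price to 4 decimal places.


dt = T/N = 0.666667; dx = sigma*sqrt(3*dt) = 0.424264
u = exp(dx) = 1.528465; d = 1/u = 0.654251
p_u = 0.138382, p_m = 0.666667, p_d = 0.194951
Discount per step: exp(-r*dt) = 0.994018
Stock lattice S(k, j) with j the centered position index:
  k=0: S(0,+0) = 50.7200
  k=1: S(1,-1) = 33.1836; S(1,+0) = 50.7200; S(1,+1) = 77.5238
  k=2: S(2,-2) = 21.7104; S(2,-1) = 33.1836; S(2,+0) = 50.7200; S(2,+1) = 77.5238; S(2,+2) = 118.4924
  k=3: S(3,-3) = 14.2041; S(3,-2) = 21.7104; S(3,-1) = 33.1836; S(3,+0) = 50.7200; S(3,+1) = 77.5238; S(3,+2) = 118.4924; S(3,+3) = 181.1114
Terminal payoffs V(N, j) = max(K - S_T, 0):
  V(3,-3) = 31.835936; V(3,-2) = 24.329583; V(3,-1) = 12.856385; V(3,+0) = 0.000000; V(3,+1) = 0.000000; V(3,+2) = 0.000000; V(3,+3) = 0.000000
Backward induction: V(k, j) = exp(-r*dt) * [p_u * V(k+1, j+1) + p_m * V(k+1, j) + p_d * V(k+1, j-1)]
  V(2,-2) = exp(-r*dt) * [p_u*12.856385 + p_m*24.329583 + p_d*31.835936] = 24.060468
  V(2,-1) = exp(-r*dt) * [p_u*0.000000 + p_m*12.856385 + p_d*24.329583] = 13.234353
  V(2,+0) = exp(-r*dt) * [p_u*0.000000 + p_m*0.000000 + p_d*12.856385] = 2.491371
  V(2,+1) = exp(-r*dt) * [p_u*0.000000 + p_m*0.000000 + p_d*0.000000] = 0.000000
  V(2,+2) = exp(-r*dt) * [p_u*0.000000 + p_m*0.000000 + p_d*0.000000] = 0.000000
  V(1,-1) = exp(-r*dt) * [p_u*2.491371 + p_m*13.234353 + p_d*24.060468] = 13.775374
  V(1,+0) = exp(-r*dt) * [p_u*0.000000 + p_m*2.491371 + p_d*13.234353] = 4.215594
  V(1,+1) = exp(-r*dt) * [p_u*0.000000 + p_m*0.000000 + p_d*2.491371] = 0.482790
  V(0,+0) = exp(-r*dt) * [p_u*0.482790 + p_m*4.215594 + p_d*13.775374] = 5.529451

Answer: Price = V(0,0) = 5.5295


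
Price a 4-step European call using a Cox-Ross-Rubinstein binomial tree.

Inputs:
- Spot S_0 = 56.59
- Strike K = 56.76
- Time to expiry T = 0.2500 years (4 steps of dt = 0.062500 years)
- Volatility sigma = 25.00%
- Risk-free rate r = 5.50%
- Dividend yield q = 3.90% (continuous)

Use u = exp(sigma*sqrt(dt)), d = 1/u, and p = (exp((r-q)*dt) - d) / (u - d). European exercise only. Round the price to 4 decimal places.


Answer: Price = V(0,0) = 2.6827

Derivation:
dt = T/N = 0.062500
u = exp(sigma*sqrt(dt)) = 1.064494; d = 1/u = 0.939413
p = (exp((r-q)*dt) - d) / (u - d) = 0.492379
Discount per step: exp(-r*dt) = 0.996568
Stock lattice S(k, i) with i counting down-moves:
  k=0: S(0,0) = 56.5900
  k=1: S(1,0) = 60.2397; S(1,1) = 53.1614
  k=2: S(2,0) = 64.1249; S(2,1) = 56.5900; S(2,2) = 49.9405
  k=3: S(3,0) = 68.2606; S(3,1) = 60.2397; S(3,2) = 53.1614; S(3,3) = 46.9148
  k=4: S(4,0) = 72.6630; S(4,1) = 64.1249; S(4,2) = 56.5900; S(4,3) = 49.9405; S(4,4) = 44.0723
Terminal payoffs V(N, i) = max(S_T - K, 0):
  V(4,0) = 15.902998; V(4,1) = 7.364871; V(4,2) = 0.000000; V(4,3) = 0.000000; V(4,4) = 0.000000
Backward induction: V(k, i) = exp(-r*dt) * [p * V(k+1, i) + (1-p) * V(k+1, i+1)].
  V(3,0) = exp(-r*dt) * [p*15.902998 + (1-p)*7.364871] = 11.529165
  V(3,1) = exp(-r*dt) * [p*7.364871 + (1-p)*0.000000] = 3.613863
  V(3,2) = exp(-r*dt) * [p*0.000000 + (1-p)*0.000000] = 0.000000
  V(3,3) = exp(-r*dt) * [p*0.000000 + (1-p)*0.000000] = 0.000000
  V(2,0) = exp(-r*dt) * [p*11.529165 + (1-p)*3.613863] = 7.485415
  V(2,1) = exp(-r*dt) * [p*3.613863 + (1-p)*0.000000] = 1.773284
  V(2,2) = exp(-r*dt) * [p*0.000000 + (1-p)*0.000000] = 0.000000
  V(1,0) = exp(-r*dt) * [p*7.485415 + (1-p)*1.773284] = 4.570080
  V(1,1) = exp(-r*dt) * [p*1.773284 + (1-p)*0.000000] = 0.870131
  V(0,0) = exp(-r*dt) * [p*4.570080 + (1-p)*0.870131] = 2.682670


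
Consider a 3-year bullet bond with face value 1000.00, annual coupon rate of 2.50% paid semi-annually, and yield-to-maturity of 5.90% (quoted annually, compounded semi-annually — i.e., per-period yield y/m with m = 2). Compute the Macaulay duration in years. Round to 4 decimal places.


Answer: Macaulay duration = 2.9034 years

Derivation:
Coupon per period c = face * coupon_rate / m = 12.500000
Periods per year m = 2; per-period yield y/m = 0.029500
Number of cashflows N = 6
Cashflows (t years, CF_t, discount factor 1/(1+y/m)^(m*t), PV):
  t = 0.5000: CF_t = 12.500000, DF = 0.971345, PV = 12.141816
  t = 1.0000: CF_t = 12.500000, DF = 0.943512, PV = 11.793896
  t = 1.5000: CF_t = 12.500000, DF = 0.916476, PV = 11.455946
  t = 2.0000: CF_t = 12.500000, DF = 0.890214, PV = 11.127680
  t = 2.5000: CF_t = 12.500000, DF = 0.864706, PV = 10.808819
  t = 3.0000: CF_t = 1012.500000, DF = 0.839928, PV = 850.426777
Price P = sum_t PV_t = 907.754935
Macaulay numerator sum_t t * PV_t:
  t * PV_t at t = 0.5000: 6.070908
  t * PV_t at t = 1.0000: 11.793896
  t * PV_t at t = 1.5000: 17.183919
  t * PV_t at t = 2.0000: 22.255359
  t * PV_t at t = 2.5000: 27.022048
  t * PV_t at t = 3.0000: 2551.280331
Macaulay duration D = (sum_t t * PV_t) / P = 2635.606462 / 907.754935 = 2.903434


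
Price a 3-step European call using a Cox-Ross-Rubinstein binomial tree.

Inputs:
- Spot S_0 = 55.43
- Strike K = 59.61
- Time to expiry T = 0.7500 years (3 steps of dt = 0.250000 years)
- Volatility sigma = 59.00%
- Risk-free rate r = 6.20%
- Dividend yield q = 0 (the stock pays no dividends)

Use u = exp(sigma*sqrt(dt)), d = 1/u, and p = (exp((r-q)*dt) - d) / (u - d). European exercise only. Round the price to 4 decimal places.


Answer: Price = V(0,0) = 11.3914

Derivation:
dt = T/N = 0.250000
u = exp(sigma*sqrt(dt)) = 1.343126; d = 1/u = 0.744532
p = (exp((r-q)*dt) - d) / (u - d) = 0.452876
Discount per step: exp(-r*dt) = 0.984620
Stock lattice S(k, i) with i counting down-moves:
  k=0: S(0,0) = 55.4300
  k=1: S(1,0) = 74.4495; S(1,1) = 41.2694
  k=2: S(2,0) = 99.9951; S(2,1) = 55.4300; S(2,2) = 30.7264
  k=3: S(3,0) = 134.3060; S(3,1) = 74.4495; S(3,2) = 41.2694; S(3,3) = 22.8767
Terminal payoffs V(N, i) = max(S_T - K, 0):
  V(3,0) = 74.696025; V(3,1) = 14.839494; V(3,2) = 0.000000; V(3,3) = 0.000000
Backward induction: V(k, i) = exp(-r*dt) * [p * V(k+1, i) + (1-p) * V(k+1, i+1)].
  V(2,0) = exp(-r*dt) * [p*74.696025 + (1-p)*14.839494] = 41.301909
  V(2,1) = exp(-r*dt) * [p*14.839494 + (1-p)*0.000000] = 6.617086
  V(2,2) = exp(-r*dt) * [p*0.000000 + (1-p)*0.000000] = 0.000000
  V(1,0) = exp(-r*dt) * [p*41.301909 + (1-p)*6.617086] = 21.981638
  V(1,1) = exp(-r*dt) * [p*6.617086 + (1-p)*0.000000] = 2.950628
  V(0,0) = exp(-r*dt) * [p*21.981638 + (1-p)*2.950628] = 11.391372


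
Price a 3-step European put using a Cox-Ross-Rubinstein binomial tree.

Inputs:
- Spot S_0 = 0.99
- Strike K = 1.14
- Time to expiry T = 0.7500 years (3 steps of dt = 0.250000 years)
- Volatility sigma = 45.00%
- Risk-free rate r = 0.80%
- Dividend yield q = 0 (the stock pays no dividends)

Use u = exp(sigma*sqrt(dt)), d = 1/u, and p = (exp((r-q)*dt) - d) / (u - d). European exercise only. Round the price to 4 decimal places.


Answer: Price = V(0,0) = 0.2483

Derivation:
dt = T/N = 0.250000
u = exp(sigma*sqrt(dt)) = 1.252323; d = 1/u = 0.798516
p = (exp((r-q)*dt) - d) / (u - d) = 0.448398
Discount per step: exp(-r*dt) = 0.998002
Stock lattice S(k, i) with i counting down-moves:
  k=0: S(0,0) = 0.9900
  k=1: S(1,0) = 1.2398; S(1,1) = 0.7905
  k=2: S(2,0) = 1.5526; S(2,1) = 0.9900; S(2,2) = 0.6313
  k=3: S(3,0) = 1.9444; S(3,1) = 1.2398; S(3,2) = 0.7905; S(3,3) = 0.5041
Terminal payoffs V(N, i) = max(K - S_T, 0):
  V(3,0) = 0.000000; V(3,1) = 0.000000; V(3,2) = 0.349469; V(3,3) = 0.635935
Backward induction: V(k, i) = exp(-r*dt) * [p * V(k+1, i) + (1-p) * V(k+1, i+1)].
  V(2,0) = exp(-r*dt) * [p*0.000000 + (1-p)*0.000000] = 0.000000
  V(2,1) = exp(-r*dt) * [p*0.000000 + (1-p)*0.349469] = 0.192383
  V(2,2) = exp(-r*dt) * [p*0.349469 + (1-p)*0.635935] = 0.506470
  V(1,0) = exp(-r*dt) * [p*0.000000 + (1-p)*0.192383] = 0.105907
  V(1,1) = exp(-r*dt) * [p*0.192383 + (1-p)*0.506470] = 0.364904
  V(0,0) = exp(-r*dt) * [p*0.105907 + (1-p)*0.364904] = 0.248273


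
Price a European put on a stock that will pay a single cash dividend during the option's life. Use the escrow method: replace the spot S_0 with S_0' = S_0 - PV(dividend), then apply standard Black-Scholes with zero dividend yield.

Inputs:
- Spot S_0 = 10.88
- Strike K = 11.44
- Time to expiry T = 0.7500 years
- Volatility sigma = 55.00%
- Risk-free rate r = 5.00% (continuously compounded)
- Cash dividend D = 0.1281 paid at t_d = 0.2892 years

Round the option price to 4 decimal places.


Answer: Price = 2.1845

Derivation:
PV(D) = D * exp(-r * t_d) = 0.1281 * 0.98564404 = 0.12626100
S_0' = S_0 - PV(D) = 10.8800 - 0.12626100 = 10.75373900
d1 = (ln(S_0'/K) + (r + sigma^2/2)*T) / (sigma*sqrt(T)) = 0.18700905
d2 = d1 - sigma*sqrt(T) = -0.28930493
exp(-rT) = 0.96319442
N(-d1) = 0.42582677; N(-d2) = 0.61382598
P = K * exp(-rT) * N(-d2) - S_0' * N(-d1) = 11.4400 * 0.96319442 * 0.61382598 - 10.75373900 * 0.42582677 = 2.1845


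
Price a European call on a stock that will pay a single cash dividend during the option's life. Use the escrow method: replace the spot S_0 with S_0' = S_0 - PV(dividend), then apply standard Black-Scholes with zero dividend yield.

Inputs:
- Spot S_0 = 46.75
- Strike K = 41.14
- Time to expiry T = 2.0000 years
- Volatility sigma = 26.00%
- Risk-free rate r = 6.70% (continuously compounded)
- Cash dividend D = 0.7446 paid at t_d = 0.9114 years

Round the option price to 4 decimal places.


PV(D) = D * exp(-r * t_d) = 0.7446 * 0.94076322 = 0.70049229
S_0' = S_0 - PV(D) = 46.7500 - 0.70049229 = 46.04950771
d1 = (ln(S_0'/K) + (r + sigma^2/2)*T) / (sigma*sqrt(T)) = 0.85488173
d2 = d1 - sigma*sqrt(T) = 0.48718621
exp(-rT) = 0.87459006
N(d1) = 0.80369169; N(d2) = 0.68693681
C = S_0' * N(d1) - K * exp(-rT) * N(d2) = 46.04950771 * 0.80369169 - 41.1400 * 0.87459006 * 0.68693681 = 12.2932

Answer: Price = 12.2932
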